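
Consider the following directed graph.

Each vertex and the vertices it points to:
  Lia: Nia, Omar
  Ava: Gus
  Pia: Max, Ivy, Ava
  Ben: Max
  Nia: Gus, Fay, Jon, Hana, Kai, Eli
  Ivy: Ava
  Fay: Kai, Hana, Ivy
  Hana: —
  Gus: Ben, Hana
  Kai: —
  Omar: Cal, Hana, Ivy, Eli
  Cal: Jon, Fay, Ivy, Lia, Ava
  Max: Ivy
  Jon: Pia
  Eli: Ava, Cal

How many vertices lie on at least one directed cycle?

10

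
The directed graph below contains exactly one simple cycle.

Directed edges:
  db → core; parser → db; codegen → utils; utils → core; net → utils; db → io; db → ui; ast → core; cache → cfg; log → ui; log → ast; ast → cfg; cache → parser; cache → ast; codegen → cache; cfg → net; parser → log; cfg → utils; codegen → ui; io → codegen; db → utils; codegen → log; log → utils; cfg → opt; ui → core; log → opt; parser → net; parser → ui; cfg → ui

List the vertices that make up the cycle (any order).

DFS with gray/black marking from codegen:
codegen gray
  ui gray
    core gray
    core black
  ui black
  log gray
    utils gray
      utils→core: core black — skip
    utils black
    log→ui: ui black — skip
    ast gray
      ast→core: core black — skip
      cfg gray
        cfg→ui: ui black — skip
        opt gray
        opt black
        net gray
          net→utils: utils black — skip
        net black
        cfg→utils: utils black — skip
      cfg black
    ast black
    log→opt: opt black — skip
  log black
  cache gray
    parser gray
      parser→ui: ui black — skip
      parser→net: net black — skip
      db gray
        db→ui: ui black — skip
        db→utils: utils black — skip
        io gray
          io→codegen: codegen is gray → back edge
Back edge closes the cycle codegen → cache → parser → db → io → codegen; its vertices are {db, io, cache, parser, codegen}.

db, io, cache, parser, codegen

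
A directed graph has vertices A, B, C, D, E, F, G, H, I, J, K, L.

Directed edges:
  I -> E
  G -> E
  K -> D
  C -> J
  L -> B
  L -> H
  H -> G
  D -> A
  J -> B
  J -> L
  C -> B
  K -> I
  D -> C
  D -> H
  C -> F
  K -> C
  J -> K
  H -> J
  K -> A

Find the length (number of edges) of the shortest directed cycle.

For each vertex v, BFS finds the shortest path from v back to v.
The shortest such closed walk is H → J → L → H, length 3.

3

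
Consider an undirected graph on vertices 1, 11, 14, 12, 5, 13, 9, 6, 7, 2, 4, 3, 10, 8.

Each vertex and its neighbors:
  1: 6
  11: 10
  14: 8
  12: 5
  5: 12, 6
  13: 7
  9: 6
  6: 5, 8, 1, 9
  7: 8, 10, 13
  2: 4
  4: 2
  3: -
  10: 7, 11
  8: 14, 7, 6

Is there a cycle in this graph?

No

DFS, tracking each vertex's parent; an edge to a visited non-parent vertex closes a cycle.
Start from 6:
visit 6 (parent –)
  visit 5 (parent 6)
    visit 12 (parent 5)
      12–5: parent, skip
    5–6: parent, skip
  visit 8 (parent 6)
    visit 14 (parent 8)
      14–8: parent, skip
    visit 7 (parent 8)
      7–8: parent, skip
      visit 10 (parent 7)
        10–7: parent, skip
        visit 11 (parent 10)
          11–10: parent, skip
      visit 13 (parent 7)
        13–7: parent, skip
    8–6: parent, skip
  visit 1 (parent 6)
    1–6: parent, skip
  visit 9 (parent 6)
    9–6: parent, skip
visit 2 (parent –)
  visit 4 (parent 2)
    4–2: parent, skip
visit 3 (parent –)
No non-parent visited neighbor found — the graph is a forest.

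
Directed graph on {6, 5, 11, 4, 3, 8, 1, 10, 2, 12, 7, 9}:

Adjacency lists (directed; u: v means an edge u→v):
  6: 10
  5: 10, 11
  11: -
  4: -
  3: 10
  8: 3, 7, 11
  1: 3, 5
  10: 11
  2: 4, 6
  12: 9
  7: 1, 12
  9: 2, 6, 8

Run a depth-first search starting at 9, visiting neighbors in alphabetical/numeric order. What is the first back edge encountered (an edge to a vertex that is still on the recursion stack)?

12→9

DFS from 9 (visiting neighbors in alphabetical/numeric order); mark gray on enter, black on exit:
9 gray
  2 gray
    4 gray
    4 black
    6 gray
      10 gray
        11 gray
        11 black
      10 black
    6 black
  2 black
  9→6: 6 black — skip
  8 gray
    3 gray
      3→10: 10 black — skip
    3 black
    7 gray
      1 gray
        1→3: 3 black — skip
        5 gray
          5→10: 10 black — skip
          5→11: 11 black — skip
        5 black
      1 black
      12 gray
        12→9: 9 is gray → back edge
First back edge: 12 → 9.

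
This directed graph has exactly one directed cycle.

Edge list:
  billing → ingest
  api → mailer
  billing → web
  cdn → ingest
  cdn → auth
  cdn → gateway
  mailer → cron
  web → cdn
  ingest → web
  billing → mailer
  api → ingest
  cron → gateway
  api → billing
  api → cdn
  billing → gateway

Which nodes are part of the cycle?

cdn, web, ingest

DFS with gray/black marking from web:
web gray
  cdn gray
    auth gray
    auth black
    ingest gray
      ingest→web: web is gray → back edge
Back edge closes the cycle web → cdn → ingest → web; its vertices are {cdn, web, ingest}.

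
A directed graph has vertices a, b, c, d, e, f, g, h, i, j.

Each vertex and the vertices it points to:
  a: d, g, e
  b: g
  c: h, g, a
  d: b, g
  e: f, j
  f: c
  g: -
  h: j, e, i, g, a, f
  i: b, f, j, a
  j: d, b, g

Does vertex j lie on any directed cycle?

j lies on a cycle iff there is a path from j back to itself.
Exploring from j, it never reaches itself; equivalently, its strongly connected component is a singleton.

No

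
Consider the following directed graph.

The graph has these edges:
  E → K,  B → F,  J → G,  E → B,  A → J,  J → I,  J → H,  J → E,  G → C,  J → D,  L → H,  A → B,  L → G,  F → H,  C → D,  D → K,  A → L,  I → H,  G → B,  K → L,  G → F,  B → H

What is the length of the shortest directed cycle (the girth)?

5

For each vertex v, BFS finds the shortest path from v back to v.
The shortest such closed walk is G → C → D → K → L → G, length 5.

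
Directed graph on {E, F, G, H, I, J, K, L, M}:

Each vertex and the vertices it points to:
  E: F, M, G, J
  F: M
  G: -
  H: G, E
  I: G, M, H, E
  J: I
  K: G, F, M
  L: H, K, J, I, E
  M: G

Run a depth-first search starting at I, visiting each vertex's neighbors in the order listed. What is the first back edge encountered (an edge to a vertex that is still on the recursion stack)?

DFS from I (visiting each vertex's neighbors in the order listed); mark gray on enter, black on exit:
I gray
  G gray
  G black
  M gray
    M→G: G black — skip
  M black
  H gray
    H→G: G black — skip
    E gray
      F gray
        F→M: M black — skip
      F black
      E→M: M black — skip
      E→G: G black — skip
      J gray
        J→I: I is gray → back edge
First back edge: J → I.

J->I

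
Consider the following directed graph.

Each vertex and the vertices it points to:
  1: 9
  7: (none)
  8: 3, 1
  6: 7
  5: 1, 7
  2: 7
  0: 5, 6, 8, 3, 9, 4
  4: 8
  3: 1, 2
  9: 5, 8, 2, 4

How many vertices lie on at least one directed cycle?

A vertex is on a directed cycle iff it belongs to a strongly connected component of size ≥ 2 (or has a self-loop).
The vertices on cycles are {1, 3, 4, 5, 8, 9} — 6 in total.

6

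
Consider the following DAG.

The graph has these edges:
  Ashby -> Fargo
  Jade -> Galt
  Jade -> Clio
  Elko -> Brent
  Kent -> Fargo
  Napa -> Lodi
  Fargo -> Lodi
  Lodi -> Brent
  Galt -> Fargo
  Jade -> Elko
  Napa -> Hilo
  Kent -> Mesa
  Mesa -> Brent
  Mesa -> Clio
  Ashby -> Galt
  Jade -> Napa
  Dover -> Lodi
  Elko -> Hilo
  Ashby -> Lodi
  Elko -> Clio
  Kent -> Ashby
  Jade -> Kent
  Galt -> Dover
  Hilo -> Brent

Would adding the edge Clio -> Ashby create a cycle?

No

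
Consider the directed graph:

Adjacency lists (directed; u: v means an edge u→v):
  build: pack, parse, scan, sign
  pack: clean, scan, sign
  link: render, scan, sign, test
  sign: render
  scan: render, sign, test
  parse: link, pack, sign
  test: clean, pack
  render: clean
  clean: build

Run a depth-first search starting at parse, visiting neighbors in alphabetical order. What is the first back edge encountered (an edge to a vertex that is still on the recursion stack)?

pack->clean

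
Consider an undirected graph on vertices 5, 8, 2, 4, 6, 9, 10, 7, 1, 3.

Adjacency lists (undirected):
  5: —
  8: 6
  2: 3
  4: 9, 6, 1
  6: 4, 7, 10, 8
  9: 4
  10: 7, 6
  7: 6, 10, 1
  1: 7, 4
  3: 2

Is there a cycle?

DFS, tracking each vertex's parent; an edge to a visited non-parent vertex closes a cycle.
Start from 7:
visit 7 (parent –)
  visit 6 (parent 7)
    visit 4 (parent 6)
      visit 9 (parent 4)
        9–4: parent, skip
      4–6: parent, skip
      visit 1 (parent 4)
        1–7: 7 visited and ≠ parent → cycle
Cycle: 7 – 6 – 4 – 1 – 7.

Yes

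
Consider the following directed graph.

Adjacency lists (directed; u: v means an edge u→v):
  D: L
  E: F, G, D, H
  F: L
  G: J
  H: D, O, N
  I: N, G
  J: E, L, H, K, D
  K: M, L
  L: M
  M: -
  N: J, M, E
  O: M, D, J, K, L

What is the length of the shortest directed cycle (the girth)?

3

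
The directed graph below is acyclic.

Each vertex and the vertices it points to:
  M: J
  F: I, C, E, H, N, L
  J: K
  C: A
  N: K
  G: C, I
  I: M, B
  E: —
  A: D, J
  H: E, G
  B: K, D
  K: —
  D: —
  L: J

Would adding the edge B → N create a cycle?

No

Adding B→N creates a cycle iff N can already reach B.
Explore from N: no path reaches B. The graph stays acyclic.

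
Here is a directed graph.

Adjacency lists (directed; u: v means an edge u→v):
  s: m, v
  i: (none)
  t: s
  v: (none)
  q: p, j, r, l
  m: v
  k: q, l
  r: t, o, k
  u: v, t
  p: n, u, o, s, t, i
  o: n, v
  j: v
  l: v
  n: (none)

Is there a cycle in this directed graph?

DFS with white/gray/black marking, starting from s:
s gray
  m gray
    v gray
    v black
  m black
  s→v: v black — skip
s black
i gray
i black
t gray
  t→s: s black — skip
t black
q gray
  p gray
    n gray
    n black
    u gray
      u→v: v black — skip
      u→t: t black — skip
    u black
    o gray
      o→n: n black — skip
      o→v: v black — skip
    o black
    p→s: s black — skip
    p→t: t black — skip
    p→i: i black — skip
  p black
  j gray
    j→v: v black — skip
  j black
  r gray
    r→t: t black — skip
    r→o: o black — skip
    k gray
      k→q: q is gray → back edge
Back edge found, so a cycle exists: q → r → k → q.

Yes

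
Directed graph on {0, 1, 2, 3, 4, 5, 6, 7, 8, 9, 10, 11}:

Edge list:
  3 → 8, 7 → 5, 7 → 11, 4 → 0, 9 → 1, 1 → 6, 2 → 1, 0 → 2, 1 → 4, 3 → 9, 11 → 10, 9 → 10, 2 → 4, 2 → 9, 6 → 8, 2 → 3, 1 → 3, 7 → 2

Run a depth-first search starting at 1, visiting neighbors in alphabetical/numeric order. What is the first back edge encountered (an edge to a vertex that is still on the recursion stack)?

9->1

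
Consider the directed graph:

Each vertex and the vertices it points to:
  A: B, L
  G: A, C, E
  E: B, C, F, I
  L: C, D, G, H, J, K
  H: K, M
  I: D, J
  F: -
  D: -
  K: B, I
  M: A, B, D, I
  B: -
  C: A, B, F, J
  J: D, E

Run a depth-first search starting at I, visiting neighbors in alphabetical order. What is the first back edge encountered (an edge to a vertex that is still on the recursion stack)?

DFS from I (visiting neighbors in alphabetical order); mark gray on enter, black on exit:
I gray
  D gray
  D black
  J gray
    J→D: D black — skip
    E gray
      B gray
      B black
      C gray
        A gray
          A→B: B black — skip
          L gray
            L→C: C is gray → back edge
First back edge: L → C.

L→C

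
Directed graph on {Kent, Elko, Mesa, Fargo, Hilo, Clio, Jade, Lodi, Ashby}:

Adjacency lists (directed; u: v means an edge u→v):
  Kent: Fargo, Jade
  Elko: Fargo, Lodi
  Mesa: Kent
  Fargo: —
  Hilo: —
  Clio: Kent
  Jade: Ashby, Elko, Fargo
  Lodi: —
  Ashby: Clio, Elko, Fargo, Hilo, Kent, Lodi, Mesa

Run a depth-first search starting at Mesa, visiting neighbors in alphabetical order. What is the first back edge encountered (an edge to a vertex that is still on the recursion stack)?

Clio→Kent

DFS from Mesa (visiting neighbors in alphabetical order); mark gray on enter, black on exit:
Mesa gray
  Kent gray
    Fargo gray
    Fargo black
    Jade gray
      Ashby gray
        Clio gray
          Clio→Kent: Kent is gray → back edge
First back edge: Clio → Kent.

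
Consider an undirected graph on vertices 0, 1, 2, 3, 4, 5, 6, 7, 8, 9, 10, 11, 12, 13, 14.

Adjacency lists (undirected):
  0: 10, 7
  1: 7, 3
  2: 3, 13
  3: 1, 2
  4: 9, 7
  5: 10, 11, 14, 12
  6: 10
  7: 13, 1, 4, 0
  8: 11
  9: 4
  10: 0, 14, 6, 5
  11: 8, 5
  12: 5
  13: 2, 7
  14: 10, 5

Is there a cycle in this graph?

Yes

DFS, tracking each vertex's parent; an edge to a visited non-parent vertex closes a cycle.
Start from 8:
visit 8 (parent –)
  visit 11 (parent 8)
    11–8: parent, skip
    visit 5 (parent 11)
      visit 10 (parent 5)
        visit 0 (parent 10)
          0–10: parent, skip
          visit 7 (parent 0)
            visit 13 (parent 7)
              visit 2 (parent 13)
                visit 3 (parent 2)
                  visit 1 (parent 3)
                    1–7: 7 visited and ≠ parent → cycle
Cycle: 7 – 13 – 2 – 3 – 1 – 7.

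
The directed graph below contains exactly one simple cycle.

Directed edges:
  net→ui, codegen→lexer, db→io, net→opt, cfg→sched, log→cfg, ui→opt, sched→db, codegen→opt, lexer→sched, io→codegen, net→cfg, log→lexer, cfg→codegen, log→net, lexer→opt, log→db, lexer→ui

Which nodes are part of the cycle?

DFS with gray/black marking from lexer:
lexer gray
  sched gray
    db gray
      io gray
        codegen gray
          opt gray
          opt black
          codegen→lexer: lexer is gray → back edge
Back edge closes the cycle lexer → sched → db → io → codegen → lexer; its vertices are {db, io, lexer, sched, codegen}.

db, io, lexer, sched, codegen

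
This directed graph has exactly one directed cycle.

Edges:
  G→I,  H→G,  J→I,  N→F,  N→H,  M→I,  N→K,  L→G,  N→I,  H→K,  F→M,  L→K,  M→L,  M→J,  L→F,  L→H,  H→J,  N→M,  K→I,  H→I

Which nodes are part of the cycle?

F, L, M

DFS with gray/black marking from M:
M gray
  L gray
    F gray
      F→M: M is gray → back edge
Back edge closes the cycle M → L → F → M; its vertices are {F, L, M}.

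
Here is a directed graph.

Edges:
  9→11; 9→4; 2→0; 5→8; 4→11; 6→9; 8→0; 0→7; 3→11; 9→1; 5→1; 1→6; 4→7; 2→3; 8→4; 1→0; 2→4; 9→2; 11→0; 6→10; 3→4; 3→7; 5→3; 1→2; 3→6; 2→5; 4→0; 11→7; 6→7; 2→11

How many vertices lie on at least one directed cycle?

A vertex is on a directed cycle iff it belongs to a strongly connected component of size ≥ 2 (or has a self-loop).
The vertices on cycles are {1, 2, 3, 5, 6, 9} — 6 in total.

6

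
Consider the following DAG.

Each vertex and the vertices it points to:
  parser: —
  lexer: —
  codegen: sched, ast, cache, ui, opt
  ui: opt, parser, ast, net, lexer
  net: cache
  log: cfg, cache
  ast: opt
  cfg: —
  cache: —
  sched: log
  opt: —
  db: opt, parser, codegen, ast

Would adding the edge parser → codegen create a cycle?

Yes

Adding parser→codegen creates a cycle iff codegen can already reach parser.
Path from codegen: codegen → ui → parser.
So codegen → … → parser → codegen is a cycle.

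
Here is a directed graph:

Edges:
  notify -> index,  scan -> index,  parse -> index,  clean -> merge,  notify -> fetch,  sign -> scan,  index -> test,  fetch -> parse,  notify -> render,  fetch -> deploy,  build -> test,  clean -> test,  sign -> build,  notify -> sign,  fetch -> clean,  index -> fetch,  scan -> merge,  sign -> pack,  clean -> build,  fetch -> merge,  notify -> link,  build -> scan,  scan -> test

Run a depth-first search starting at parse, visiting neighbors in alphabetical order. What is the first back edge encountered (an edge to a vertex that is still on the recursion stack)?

DFS from parse (visiting neighbors in alphabetical order); mark gray on enter, black on exit:
parse gray
  index gray
    fetch gray
      clean gray
        build gray
          scan gray
            scan→index: index is gray → back edge
First back edge: scan → index.

scan->index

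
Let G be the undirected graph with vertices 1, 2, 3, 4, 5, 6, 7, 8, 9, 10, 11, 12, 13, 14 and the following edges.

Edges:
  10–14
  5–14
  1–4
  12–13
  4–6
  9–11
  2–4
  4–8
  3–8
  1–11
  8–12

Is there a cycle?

No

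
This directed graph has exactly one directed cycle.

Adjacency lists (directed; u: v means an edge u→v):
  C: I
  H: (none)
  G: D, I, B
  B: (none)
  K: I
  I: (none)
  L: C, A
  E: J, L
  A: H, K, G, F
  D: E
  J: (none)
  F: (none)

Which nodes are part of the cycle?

DFS with gray/black marking from L:
L gray
  C gray
    I gray
    I black
  C black
  A gray
    H gray
    H black
    K gray
      K→I: I black — skip
    K black
    G gray
      D gray
        E gray
          J gray
          J black
          E→L: L is gray → back edge
Back edge closes the cycle L → A → G → D → E → L; its vertices are {A, D, E, G, L}.

A, D, E, G, L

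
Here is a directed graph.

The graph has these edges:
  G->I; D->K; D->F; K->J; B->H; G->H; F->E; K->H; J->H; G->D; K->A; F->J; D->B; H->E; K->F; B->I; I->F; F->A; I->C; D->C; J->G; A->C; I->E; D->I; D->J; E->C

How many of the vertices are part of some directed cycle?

7

A vertex is on a directed cycle iff it belongs to a strongly connected component of size ≥ 2 (or has a self-loop).
The vertices on cycles are {B, D, F, G, I, J, K} — 7 in total.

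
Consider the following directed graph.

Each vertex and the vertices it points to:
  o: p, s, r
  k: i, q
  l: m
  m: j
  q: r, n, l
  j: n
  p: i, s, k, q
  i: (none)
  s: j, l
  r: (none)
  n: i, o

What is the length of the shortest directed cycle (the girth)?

For each vertex v, BFS finds the shortest path from v back to v.
The shortest such closed walk is p → q → n → o → p, length 4.

4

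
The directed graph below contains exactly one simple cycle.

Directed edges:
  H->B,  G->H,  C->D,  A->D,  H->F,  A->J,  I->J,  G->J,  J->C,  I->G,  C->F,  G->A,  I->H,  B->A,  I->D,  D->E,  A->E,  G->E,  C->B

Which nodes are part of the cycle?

A, B, C, J

DFS with gray/black marking from J:
J gray
  C gray
    B gray
      A gray
        D gray
          E gray
          E black
        D black
        A→J: J is gray → back edge
Back edge closes the cycle J → C → B → A → J; its vertices are {A, B, C, J}.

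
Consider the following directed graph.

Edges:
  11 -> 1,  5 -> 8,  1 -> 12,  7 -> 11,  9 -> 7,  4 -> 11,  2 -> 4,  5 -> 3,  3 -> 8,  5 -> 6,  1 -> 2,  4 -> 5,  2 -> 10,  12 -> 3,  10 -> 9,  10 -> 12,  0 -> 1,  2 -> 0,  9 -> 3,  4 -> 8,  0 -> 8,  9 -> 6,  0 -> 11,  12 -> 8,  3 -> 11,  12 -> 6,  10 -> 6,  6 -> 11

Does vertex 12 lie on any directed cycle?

12 is on a cycle iff 12 can reach itself via ≥1 edge.
12 → 6 → 11 → 1 → 12 — yes.

Yes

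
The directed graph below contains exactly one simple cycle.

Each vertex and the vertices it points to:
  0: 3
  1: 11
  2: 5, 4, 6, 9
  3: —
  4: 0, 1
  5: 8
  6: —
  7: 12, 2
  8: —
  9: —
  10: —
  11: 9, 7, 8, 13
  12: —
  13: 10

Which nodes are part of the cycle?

1, 2, 4, 7, 11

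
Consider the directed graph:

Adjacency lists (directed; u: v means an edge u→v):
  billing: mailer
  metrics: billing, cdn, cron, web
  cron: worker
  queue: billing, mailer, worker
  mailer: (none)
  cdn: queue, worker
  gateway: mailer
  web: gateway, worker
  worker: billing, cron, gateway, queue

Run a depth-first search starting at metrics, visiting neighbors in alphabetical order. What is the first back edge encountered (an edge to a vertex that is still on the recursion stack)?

DFS from metrics (visiting neighbors in alphabetical order); mark gray on enter, black on exit:
metrics gray
  billing gray
    mailer gray
    mailer black
  billing black
  cdn gray
    queue gray
      queue→billing: billing black — skip
      queue→mailer: mailer black — skip
      worker gray
        worker→billing: billing black — skip
        cron gray
          cron→worker: worker is gray → back edge
First back edge: cron → worker.

cron→worker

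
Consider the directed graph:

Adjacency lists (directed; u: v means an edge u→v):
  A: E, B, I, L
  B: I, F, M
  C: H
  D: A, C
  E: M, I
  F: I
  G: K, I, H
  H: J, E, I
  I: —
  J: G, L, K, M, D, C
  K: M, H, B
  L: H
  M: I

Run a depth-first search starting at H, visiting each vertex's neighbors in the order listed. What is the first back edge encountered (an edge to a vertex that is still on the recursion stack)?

DFS from H (visiting each vertex's neighbors in the order listed); mark gray on enter, black on exit:
H gray
  J gray
    G gray
      K gray
        M gray
          I gray
          I black
        M black
        K→H: H is gray → back edge
First back edge: K → H.

K->H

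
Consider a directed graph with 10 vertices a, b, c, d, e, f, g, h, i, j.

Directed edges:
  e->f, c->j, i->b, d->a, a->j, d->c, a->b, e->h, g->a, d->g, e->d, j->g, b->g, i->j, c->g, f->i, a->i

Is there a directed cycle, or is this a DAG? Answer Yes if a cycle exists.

Yes

DFS with white/gray/black marking, starting from i:
i gray
  j gray
    g gray
      a gray
        a→i: i is gray → back edge
Back edge found, so a cycle exists: i → j → g → a → i.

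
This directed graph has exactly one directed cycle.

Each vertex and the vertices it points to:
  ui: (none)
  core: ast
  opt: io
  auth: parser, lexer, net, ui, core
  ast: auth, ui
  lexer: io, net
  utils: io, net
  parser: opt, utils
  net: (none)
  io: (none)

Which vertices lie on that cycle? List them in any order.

ast, auth, core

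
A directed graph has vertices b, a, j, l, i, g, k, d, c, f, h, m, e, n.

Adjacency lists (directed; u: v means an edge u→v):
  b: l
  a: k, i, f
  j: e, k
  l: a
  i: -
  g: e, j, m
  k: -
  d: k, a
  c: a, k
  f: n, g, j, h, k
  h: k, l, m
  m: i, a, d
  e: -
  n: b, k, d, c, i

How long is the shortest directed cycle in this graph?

4

For each vertex v, BFS finds the shortest path from v back to v.
The shortest such closed walk is f → g → m → a → f, length 4.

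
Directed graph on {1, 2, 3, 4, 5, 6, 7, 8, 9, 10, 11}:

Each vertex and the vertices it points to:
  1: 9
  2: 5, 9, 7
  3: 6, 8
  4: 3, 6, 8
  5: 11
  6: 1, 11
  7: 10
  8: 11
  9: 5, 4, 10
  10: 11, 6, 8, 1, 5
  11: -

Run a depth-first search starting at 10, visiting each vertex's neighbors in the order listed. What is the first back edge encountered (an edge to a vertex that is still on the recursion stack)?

DFS from 10 (visiting each vertex's neighbors in the order listed); mark gray on enter, black on exit:
10 gray
  11 gray
  11 black
  6 gray
    1 gray
      9 gray
        5 gray
          5→11: 11 black — skip
        5 black
        4 gray
          3 gray
            3→6: 6 is gray → back edge
First back edge: 3 → 6.

3->6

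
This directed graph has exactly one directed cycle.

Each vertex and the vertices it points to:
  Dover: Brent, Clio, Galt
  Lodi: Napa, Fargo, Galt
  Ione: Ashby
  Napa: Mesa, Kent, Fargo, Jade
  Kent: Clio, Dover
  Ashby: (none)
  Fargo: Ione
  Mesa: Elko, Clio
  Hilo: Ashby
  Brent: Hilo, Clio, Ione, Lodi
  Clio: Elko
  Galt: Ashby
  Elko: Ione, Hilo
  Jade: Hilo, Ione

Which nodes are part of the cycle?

Kent, Lodi, Napa, Brent, Dover

DFS with gray/black marking from Lodi:
Lodi gray
  Napa gray
    Mesa gray
      Elko gray
        Ione gray
          Ashby gray
          Ashby black
        Ione black
        Hilo gray
          Hilo→Ashby: Ashby black — skip
        Hilo black
      Elko black
      Clio gray
        Clio→Elko: Elko black — skip
      Clio black
    Mesa black
    Kent gray
      Kent→Clio: Clio black — skip
      Dover gray
        Brent gray
          Brent→Hilo: Hilo black — skip
          Brent→Clio: Clio black — skip
          Brent→Ione: Ione black — skip
          Brent→Lodi: Lodi is gray → back edge
Back edge closes the cycle Lodi → Napa → Kent → Dover → Brent → Lodi; its vertices are {Kent, Lodi, Napa, Brent, Dover}.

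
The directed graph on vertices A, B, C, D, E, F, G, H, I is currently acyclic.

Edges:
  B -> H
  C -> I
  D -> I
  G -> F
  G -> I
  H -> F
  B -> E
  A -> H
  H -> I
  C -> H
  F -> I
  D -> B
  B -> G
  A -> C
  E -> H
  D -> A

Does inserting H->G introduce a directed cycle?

Adding H→G creates a cycle iff G can already reach H.
Explore from G: no path reaches H. The graph stays acyclic.

No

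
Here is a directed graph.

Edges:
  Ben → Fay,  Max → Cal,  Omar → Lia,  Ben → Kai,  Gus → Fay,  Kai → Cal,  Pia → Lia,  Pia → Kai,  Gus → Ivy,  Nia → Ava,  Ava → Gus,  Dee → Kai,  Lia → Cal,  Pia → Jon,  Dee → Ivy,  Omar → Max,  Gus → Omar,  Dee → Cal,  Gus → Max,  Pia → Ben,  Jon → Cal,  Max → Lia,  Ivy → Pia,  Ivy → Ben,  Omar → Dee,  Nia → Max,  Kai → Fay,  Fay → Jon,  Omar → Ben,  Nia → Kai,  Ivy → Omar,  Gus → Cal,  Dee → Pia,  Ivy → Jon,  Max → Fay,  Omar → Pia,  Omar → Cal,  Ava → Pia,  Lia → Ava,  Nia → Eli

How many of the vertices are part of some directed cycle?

8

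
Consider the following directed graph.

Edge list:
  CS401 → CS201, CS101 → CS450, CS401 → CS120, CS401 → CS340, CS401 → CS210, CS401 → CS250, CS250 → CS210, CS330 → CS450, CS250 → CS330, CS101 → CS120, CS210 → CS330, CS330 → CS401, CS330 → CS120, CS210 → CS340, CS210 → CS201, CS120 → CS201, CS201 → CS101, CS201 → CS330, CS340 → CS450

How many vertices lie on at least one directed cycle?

7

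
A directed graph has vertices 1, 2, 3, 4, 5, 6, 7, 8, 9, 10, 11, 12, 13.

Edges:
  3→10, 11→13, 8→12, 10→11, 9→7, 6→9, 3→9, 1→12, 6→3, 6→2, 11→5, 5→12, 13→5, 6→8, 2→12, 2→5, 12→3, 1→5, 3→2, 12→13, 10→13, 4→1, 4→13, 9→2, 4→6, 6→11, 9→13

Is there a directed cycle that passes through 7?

No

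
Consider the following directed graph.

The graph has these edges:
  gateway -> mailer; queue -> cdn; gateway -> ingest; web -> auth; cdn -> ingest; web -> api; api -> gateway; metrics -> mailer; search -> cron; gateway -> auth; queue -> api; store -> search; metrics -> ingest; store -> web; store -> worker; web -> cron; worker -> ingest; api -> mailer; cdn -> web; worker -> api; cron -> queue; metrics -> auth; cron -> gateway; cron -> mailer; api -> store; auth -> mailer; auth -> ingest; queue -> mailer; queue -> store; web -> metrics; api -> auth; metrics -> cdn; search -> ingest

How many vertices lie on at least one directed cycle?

9

A vertex is on a directed cycle iff it belongs to a strongly connected component of size ≥ 2 (or has a self-loop).
The vertices on cycles are {api, cdn, web, cron, queue, store, search, worker, metrics} — 9 in total.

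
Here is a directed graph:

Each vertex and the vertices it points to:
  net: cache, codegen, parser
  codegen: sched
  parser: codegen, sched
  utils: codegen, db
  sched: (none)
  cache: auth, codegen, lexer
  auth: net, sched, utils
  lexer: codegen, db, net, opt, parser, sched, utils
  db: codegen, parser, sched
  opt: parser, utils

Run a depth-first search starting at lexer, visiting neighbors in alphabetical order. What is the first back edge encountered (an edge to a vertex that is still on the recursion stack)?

auth→net

DFS from lexer (visiting neighbors in alphabetical order); mark gray on enter, black on exit:
lexer gray
  codegen gray
    sched gray
    sched black
  codegen black
  db gray
    db→codegen: codegen black — skip
    parser gray
      parser→codegen: codegen black — skip
      parser→sched: sched black — skip
    parser black
    db→sched: sched black — skip
  db black
  net gray
    cache gray
      auth gray
        auth→net: net is gray → back edge
First back edge: auth → net.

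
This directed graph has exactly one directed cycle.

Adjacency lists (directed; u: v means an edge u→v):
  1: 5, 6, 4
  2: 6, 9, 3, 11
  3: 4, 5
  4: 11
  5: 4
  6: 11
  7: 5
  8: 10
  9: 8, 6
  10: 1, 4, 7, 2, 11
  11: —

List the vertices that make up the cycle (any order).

2, 8, 9, 10

DFS with gray/black marking from 10:
10 gray
  1 gray
    5 gray
      4 gray
        11 gray
        11 black
      4 black
    5 black
    6 gray
      6→11: 11 black — skip
    6 black
    1→4: 4 black — skip
  1 black
  10→4: 4 black — skip
  7 gray
    7→5: 5 black — skip
  7 black
  2 gray
    2→6: 6 black — skip
    9 gray
      8 gray
        8→10: 10 is gray → back edge
Back edge closes the cycle 10 → 2 → 9 → 8 → 10; its vertices are {2, 8, 9, 10}.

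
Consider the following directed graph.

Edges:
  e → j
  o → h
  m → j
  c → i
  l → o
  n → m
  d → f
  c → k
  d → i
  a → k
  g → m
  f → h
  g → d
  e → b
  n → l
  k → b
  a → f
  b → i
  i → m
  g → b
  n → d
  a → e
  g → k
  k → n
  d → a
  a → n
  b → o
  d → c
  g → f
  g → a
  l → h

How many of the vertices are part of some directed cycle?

A vertex is on a directed cycle iff it belongs to a strongly connected component of size ≥ 2 (or has a self-loop).
The vertices on cycles are {a, c, d, k, n} — 5 in total.

5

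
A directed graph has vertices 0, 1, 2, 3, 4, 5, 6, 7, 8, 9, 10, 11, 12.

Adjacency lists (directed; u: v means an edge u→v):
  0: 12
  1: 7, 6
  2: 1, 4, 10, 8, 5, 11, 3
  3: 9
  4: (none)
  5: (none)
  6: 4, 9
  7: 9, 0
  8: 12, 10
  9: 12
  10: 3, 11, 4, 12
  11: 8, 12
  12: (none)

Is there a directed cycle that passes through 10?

Yes

10 is on a cycle iff 10 can reach itself via ≥1 edge.
10 → 11 → 8 → 10 — yes.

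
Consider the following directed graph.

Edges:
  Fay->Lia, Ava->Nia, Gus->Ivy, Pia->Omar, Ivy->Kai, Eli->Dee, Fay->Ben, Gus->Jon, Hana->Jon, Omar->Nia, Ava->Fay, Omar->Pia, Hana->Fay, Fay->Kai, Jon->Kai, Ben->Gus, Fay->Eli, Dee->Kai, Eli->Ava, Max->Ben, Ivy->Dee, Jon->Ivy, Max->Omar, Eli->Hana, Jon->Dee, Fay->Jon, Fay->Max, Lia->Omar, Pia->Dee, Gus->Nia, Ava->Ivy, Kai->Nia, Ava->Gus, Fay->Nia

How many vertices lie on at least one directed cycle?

6

A vertex is on a directed cycle iff it belongs to a strongly connected component of size ≥ 2 (or has a self-loop).
The vertices on cycles are {Ava, Eli, Fay, Pia, Hana, Omar} — 6 in total.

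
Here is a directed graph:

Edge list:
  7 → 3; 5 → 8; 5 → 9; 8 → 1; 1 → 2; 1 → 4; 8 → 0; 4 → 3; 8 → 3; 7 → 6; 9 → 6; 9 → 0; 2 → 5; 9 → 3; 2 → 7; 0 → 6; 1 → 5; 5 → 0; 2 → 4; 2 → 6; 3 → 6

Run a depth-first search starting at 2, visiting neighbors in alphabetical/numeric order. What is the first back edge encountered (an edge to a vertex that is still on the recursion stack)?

1→2

DFS from 2 (visiting neighbors in alphabetical/numeric order); mark gray on enter, black on exit:
2 gray
  4 gray
    3 gray
      6 gray
      6 black
    3 black
  4 black
  5 gray
    0 gray
      0→6: 6 black — skip
    0 black
    8 gray
      8→0: 0 black — skip
      1 gray
        1→2: 2 is gray → back edge
First back edge: 1 → 2.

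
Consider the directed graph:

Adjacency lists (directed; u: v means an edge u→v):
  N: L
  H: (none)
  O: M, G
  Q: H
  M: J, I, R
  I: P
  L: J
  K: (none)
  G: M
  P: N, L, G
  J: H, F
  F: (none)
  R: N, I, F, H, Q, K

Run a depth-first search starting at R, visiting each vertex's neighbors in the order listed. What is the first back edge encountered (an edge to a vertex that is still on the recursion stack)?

M→I

DFS from R (visiting each vertex's neighbors in the order listed); mark gray on enter, black on exit:
R gray
  N gray
    L gray
      J gray
        H gray
        H black
        F gray
        F black
      J black
    L black
  N black
  I gray
    P gray
      P→N: N black — skip
      P→L: L black — skip
      G gray
        M gray
          M→J: J black — skip
          M→I: I is gray → back edge
First back edge: M → I.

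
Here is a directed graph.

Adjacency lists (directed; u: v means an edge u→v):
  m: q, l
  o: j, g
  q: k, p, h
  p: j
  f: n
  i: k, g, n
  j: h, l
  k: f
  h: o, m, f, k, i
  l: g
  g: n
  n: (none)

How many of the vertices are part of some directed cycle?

A vertex is on a directed cycle iff it belongs to a strongly connected component of size ≥ 2 (or has a self-loop).
The vertices on cycles are {h, j, m, o, p, q} — 6 in total.

6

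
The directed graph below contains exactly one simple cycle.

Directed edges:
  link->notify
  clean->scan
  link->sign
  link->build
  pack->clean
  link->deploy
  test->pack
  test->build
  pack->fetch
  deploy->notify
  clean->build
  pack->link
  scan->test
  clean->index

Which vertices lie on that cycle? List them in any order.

DFS with gray/black marking from pack:
pack gray
  link gray
    sign gray
    sign black
    notify gray
    notify black
    build gray
    build black
    deploy gray
      deploy→notify: notify black — skip
    deploy black
  link black
  clean gray
    scan gray
      test gray
        test→pack: pack is gray → back edge
Back edge closes the cycle pack → clean → scan → test → pack; its vertices are {pack, scan, test, clean}.

pack, scan, test, clean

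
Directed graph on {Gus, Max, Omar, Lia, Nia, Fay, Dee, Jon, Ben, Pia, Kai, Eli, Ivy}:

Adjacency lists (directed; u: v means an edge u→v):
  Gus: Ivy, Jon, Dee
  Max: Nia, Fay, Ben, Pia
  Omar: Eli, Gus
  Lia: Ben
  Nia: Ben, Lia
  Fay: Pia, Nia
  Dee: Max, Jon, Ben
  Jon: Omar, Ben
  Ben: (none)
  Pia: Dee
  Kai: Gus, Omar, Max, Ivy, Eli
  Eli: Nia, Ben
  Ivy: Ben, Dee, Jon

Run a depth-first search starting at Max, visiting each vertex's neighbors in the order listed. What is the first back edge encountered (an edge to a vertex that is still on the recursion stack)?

DFS from Max (visiting each vertex's neighbors in the order listed); mark gray on enter, black on exit:
Max gray
  Nia gray
    Ben gray
    Ben black
    Lia gray
      Lia→Ben: Ben black — skip
    Lia black
  Nia black
  Fay gray
    Pia gray
      Dee gray
        Dee→Max: Max is gray → back edge
First back edge: Dee → Max.

Dee->Max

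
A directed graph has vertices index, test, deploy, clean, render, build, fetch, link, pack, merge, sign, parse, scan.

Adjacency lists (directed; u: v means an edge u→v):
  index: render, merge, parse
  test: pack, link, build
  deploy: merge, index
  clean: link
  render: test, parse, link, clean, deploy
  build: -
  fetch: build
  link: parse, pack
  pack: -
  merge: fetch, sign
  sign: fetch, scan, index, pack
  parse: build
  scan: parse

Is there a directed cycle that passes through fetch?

fetch lies on a cycle iff there is a path from fetch back to itself.
Exploring from fetch, it never reaches itself; equivalently, its strongly connected component is a singleton.

No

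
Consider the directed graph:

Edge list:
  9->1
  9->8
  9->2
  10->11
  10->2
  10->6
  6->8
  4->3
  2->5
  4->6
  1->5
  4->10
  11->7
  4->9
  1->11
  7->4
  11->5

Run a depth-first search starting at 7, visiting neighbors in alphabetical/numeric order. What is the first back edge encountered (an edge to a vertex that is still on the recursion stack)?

11->7

DFS from 7 (visiting neighbors in alphabetical/numeric order); mark gray on enter, black on exit:
7 gray
  4 gray
    3 gray
    3 black
    6 gray
      8 gray
      8 black
    6 black
    9 gray
      1 gray
        5 gray
        5 black
        11 gray
          11→5: 5 black — skip
          11→7: 7 is gray → back edge
First back edge: 11 → 7.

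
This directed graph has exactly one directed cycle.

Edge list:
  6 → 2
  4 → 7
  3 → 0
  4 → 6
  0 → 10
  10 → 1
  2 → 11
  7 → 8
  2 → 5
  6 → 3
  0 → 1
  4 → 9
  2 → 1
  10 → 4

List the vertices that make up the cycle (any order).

0, 3, 4, 6, 10

DFS with gray/black marking from 4:
4 gray
  6 gray
    2 gray
      11 gray
      11 black
      1 gray
      1 black
      5 gray
      5 black
    2 black
    3 gray
      0 gray
        10 gray
          10→1: 1 black — skip
          10→4: 4 is gray → back edge
Back edge closes the cycle 4 → 6 → 3 → 0 → 10 → 4; its vertices are {0, 3, 4, 6, 10}.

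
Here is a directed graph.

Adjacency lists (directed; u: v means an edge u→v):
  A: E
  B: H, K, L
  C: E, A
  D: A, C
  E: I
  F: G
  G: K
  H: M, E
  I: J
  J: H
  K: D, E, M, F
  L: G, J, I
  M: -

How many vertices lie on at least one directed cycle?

7

A vertex is on a directed cycle iff it belongs to a strongly connected component of size ≥ 2 (or has a self-loop).
The vertices on cycles are {E, F, G, H, I, J, K} — 7 in total.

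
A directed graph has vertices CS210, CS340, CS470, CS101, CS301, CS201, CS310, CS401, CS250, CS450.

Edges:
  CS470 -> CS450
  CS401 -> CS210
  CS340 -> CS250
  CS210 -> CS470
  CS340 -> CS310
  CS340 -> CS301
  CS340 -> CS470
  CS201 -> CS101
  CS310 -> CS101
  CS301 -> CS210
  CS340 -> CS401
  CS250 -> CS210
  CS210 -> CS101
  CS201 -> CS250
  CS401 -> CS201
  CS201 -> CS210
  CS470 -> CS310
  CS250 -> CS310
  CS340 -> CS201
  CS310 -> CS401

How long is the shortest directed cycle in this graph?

4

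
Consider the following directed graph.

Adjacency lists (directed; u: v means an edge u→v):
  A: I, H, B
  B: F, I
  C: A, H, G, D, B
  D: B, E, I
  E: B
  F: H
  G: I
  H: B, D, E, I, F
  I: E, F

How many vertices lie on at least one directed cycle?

6

A vertex is on a directed cycle iff it belongs to a strongly connected component of size ≥ 2 (or has a self-loop).
The vertices on cycles are {B, D, E, F, H, I} — 6 in total.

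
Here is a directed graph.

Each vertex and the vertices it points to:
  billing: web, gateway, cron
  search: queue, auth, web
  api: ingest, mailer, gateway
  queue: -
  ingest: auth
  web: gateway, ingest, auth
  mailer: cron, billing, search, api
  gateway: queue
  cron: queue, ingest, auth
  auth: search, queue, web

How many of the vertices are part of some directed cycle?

A vertex is on a directed cycle iff it belongs to a strongly connected component of size ≥ 2 (or has a self-loop).
The vertices on cycles are {api, web, auth, ingest, mailer, search} — 6 in total.

6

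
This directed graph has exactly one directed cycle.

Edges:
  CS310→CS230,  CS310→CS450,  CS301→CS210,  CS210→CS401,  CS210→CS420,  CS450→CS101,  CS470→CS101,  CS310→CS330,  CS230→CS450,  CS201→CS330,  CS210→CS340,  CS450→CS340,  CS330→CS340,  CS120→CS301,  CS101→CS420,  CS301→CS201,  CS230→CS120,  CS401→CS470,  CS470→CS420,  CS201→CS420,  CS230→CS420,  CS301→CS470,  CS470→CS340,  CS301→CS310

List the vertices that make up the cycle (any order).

DFS with gray/black marking from CS301:
CS301 gray
  CS470 gray
    CS340 gray
    CS340 black
    CS420 gray
    CS420 black
    CS101 gray
      CS101→CS420: CS420 black — skip
    CS101 black
  CS470 black
  CS310 gray
    CS330 gray
      CS330→CS340: CS340 black — skip
    CS330 black
    CS450 gray
      CS450→CS340: CS340 black — skip
      CS450→CS101: CS101 black — skip
    CS450 black
    CS230 gray
      CS230→CS420: CS420 black — skip
      CS230→CS450: CS450 black — skip
      CS120 gray
        CS120→CS301: CS301 is gray → back edge
Back edge closes the cycle CS301 → CS310 → CS230 → CS120 → CS301; its vertices are {CS120, CS230, CS301, CS310}.

CS120, CS230, CS301, CS310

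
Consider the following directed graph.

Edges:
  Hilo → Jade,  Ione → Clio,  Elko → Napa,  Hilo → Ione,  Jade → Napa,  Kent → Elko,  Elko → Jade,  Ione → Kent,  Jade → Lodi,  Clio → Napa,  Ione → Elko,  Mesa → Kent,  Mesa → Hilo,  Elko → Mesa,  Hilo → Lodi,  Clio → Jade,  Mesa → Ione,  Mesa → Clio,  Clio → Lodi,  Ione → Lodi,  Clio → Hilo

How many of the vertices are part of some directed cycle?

A vertex is on a directed cycle iff it belongs to a strongly connected component of size ≥ 2 (or has a self-loop).
The vertices on cycles are {Clio, Elko, Hilo, Ione, Kent, Mesa} — 6 in total.

6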